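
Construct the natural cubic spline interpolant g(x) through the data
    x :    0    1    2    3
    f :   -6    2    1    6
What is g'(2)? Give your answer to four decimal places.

Put m_i = g'' at the i-th knot. Here h = (1, 1, 1) and Δ = (8, -1, 5), so the interior equations h_(i-1)·m_(i-1) + 2(h_(i-1)+h_i)·m_i + h_i·m_(i+1) = 6(Δ_i − Δ_(i-1)) read
  1·m_0 + 4·m_1 + 1·m_2 = 6(Δ_1 - Δ_0) = -54
  1·m_1 + 4·m_2 + 1·m_3 = 6(Δ_2 - Δ_1) = 36
Natural end conditions: m_0 = m_3 = 0.
Forward elimination and back-substitution give m_0 = 0, m_1 = -84/5, m_2 = 66/5, m_3 = 0.
On [2, 3], g'(x) = b_2 + 2c_2·(x - 2) + 3d_2·(x - 2)² with b_2 = Δ_2 - h_2(2m_2 + m_3)/6 = 3/5, c_2 = m_2/2 = 33/5, d_2 = (m_3 - m_2)/(6h_2) = -11/5. So g'(2) = 3/5.

0.6000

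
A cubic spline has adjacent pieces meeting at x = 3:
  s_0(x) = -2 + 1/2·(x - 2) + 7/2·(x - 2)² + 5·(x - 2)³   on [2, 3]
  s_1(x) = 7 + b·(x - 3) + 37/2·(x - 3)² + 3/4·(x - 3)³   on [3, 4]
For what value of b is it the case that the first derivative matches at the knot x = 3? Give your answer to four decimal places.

s_0'(x) = 1/2 + 7·(x - 2) + 15·(x - 2)², so s_0'(3) = 45/2. On the right, s_1'(3) = b, so b = 45/2.

22.5000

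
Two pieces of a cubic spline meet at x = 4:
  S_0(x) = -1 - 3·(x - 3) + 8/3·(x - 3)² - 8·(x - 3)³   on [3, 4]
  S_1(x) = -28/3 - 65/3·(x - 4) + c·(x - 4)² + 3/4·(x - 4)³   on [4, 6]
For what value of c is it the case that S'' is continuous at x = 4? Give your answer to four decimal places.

S_0''(x) = 16/3 - 48·(x - 3), so S_0''(4) = -128/3. On the right, S_1''(4) = 2c, so c = -64/3.

-21.3333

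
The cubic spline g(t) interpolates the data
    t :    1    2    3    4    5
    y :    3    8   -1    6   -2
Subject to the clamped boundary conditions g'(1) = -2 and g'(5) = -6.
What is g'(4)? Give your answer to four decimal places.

Let m_i = g''(x_i). Step sizes h_i = 1, 1, 1, 1; slopes of the chords Δ_i = (y_(i+1) - y_i)/h_i = 5, -9, 7, -8.
  1·m_0 + 4·m_1 + 1·m_2 = 6(Δ_1 - Δ_0) = -84
  1·m_1 + 4·m_2 + 1·m_3 = 6(Δ_2 - Δ_1) = 96
  1·m_2 + 4·m_3 + 1·m_4 = 6(Δ_3 - Δ_2) = -90
Clamped end conditions give two more equations: 2h_0·m_0 + h_0·m_1 = 6(Δ_0 - g'(1)) = 42 and h_3·m_3 + 2h_3·m_4 = 6(g'(5) - Δ_3) = 12.
Forward elimination and back-substitution give m_0 = 1187/28, m_1 = -599/14, m_2 = 179/4, m_3 = -563/14, m_4 = 731/28.
On [4, 5], g'(t) = b_3 + 2c_3·(t - 4) + 3d_3·(t - 4)² with b_3 = Δ_3 - h_3(2m_3 + m_4)/6 = 59/56, c_3 = m_3/2 = -563/28, d_3 = (m_4 - m_3)/(6h_3) = 619/56. So g'(4) = 59/56.

1.0536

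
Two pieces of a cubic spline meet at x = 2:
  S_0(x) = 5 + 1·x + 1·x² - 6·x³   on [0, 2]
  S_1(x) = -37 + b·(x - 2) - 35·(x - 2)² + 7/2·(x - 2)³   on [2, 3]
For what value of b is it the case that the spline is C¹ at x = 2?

-67

S_0'(x) = 1 + 2·x - 18·x², so S_0'(2) = -67. On the right, S_1'(2) = b, so b = -67.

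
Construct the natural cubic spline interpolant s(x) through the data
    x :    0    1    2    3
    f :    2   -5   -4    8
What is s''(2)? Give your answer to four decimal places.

14.4000

With m_i denoting the second derivative at x_i, h_i = 1, 1, 1, and Δ_i = (y_(i+1) − y_i)/h_i = -7, 1, 12:
  1·m_0 + 4·m_1 + 1·m_2 = 6(Δ_1 - Δ_0) = 48
  1·m_1 + 4·m_2 + 1·m_3 = 6(Δ_2 - Δ_1) = 66
Natural end conditions: m_0 = m_3 = 0.
Hence m_0 = 0, m_1 = 42/5, m_2 = 72/5, m_3 = 0.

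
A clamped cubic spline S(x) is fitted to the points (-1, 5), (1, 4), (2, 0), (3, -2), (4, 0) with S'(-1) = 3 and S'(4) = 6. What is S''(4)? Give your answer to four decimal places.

Let m_i = S''(x_i). Step sizes h_i = 2, 1, 1, 1; slopes of the chords Δ_i = (y_(i+1) - y_i)/h_i = -1/2, -4, -2, 2.
  2·m_0 + 6·m_1 + 1·m_2 = 6(Δ_1 - Δ_0) = -21
  1·m_1 + 4·m_2 + 1·m_3 = 6(Δ_2 - Δ_1) = 12
  1·m_2 + 4·m_3 + 1·m_4 = 6(Δ_3 - Δ_2) = 24
Clamped end conditions give two more equations: 2h_0·m_0 + h_0·m_1 = 6(Δ_0 - S'(-1)) = -21 and h_3·m_3 + 2h_3·m_4 = 6(S'(4) - Δ_3) = 24.
Forward elimination and back-substitution give m_0 = -639/164, m_1 = -111/41, m_2 = 249/82, m_3 = 105/41, m_4 = 879/82.

10.7195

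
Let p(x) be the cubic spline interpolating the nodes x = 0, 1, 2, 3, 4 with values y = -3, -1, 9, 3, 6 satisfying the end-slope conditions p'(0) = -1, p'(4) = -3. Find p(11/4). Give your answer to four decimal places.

With M_i denoting the second derivative at x_i, h_i = 1, 1, 1, 1, and Δ_i = (y_(i+1) − y_i)/h_i = 2, 10, -6, 3:
  1·M_0 + 4·M_1 + 1·M_2 = 6(Δ_1 - Δ_0) = 48
  1·M_1 + 4·M_2 + 1·M_3 = 6(Δ_2 - Δ_1) = -96
  1·M_2 + 4·M_3 + 1·M_4 = 6(Δ_3 - Δ_2) = 54
Clamped end conditions give two more equations: 2h_0·M_0 + h_0·M_1 = 6(Δ_0 - p'(0)) = 18 and h_3·M_3 + 2h_3·M_4 = 6(p'(4) - Δ_3) = -36.
Solving the tridiagonal system: M_0 = -53/28, M_1 = 305/14, M_2 = -149/4, M_3 = 437/14, M_4 = -941/28.
On [2, 3], p(x) = 9 + 17/14·(x - 2) - 149/8·(x - 2)² + 639/56·(x - 2)³.
With (x - 2) = 3/4: p(11/4) = 2175/512.

4.2480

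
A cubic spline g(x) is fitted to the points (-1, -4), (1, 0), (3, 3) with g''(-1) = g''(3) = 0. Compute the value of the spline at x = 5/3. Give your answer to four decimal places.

1.0926

Write m_i for g''(x_i). With h_i = 2, 2 and divided differences Δ_i = 2, 3/2, the continuity of g' gives the tridiagonal system
  2·m_0 + 8·m_1 + 2·m_2 = 6(Δ_1 - Δ_0) = -3
Natural end conditions: m_0 = m_2 = 0.
Solving: m_0 = 0, m_1 = -3/8, m_2 = 0.
On [1, 3], g(x) = 0 + 7/4·(x - 1) - 3/16·(x - 1)² + 1/32·(x - 1)³.
With (x - 1) = 2/3: g(5/3) = 59/54.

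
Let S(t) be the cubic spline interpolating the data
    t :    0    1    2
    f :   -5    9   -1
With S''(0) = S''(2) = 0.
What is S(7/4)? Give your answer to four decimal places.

With m_i denoting the second derivative at x_i, h_i = 1, 1, and Δ_i = (y_(i+1) − y_i)/h_i = 14, -10:
  1·m_0 + 4·m_1 + 1·m_2 = 6(Δ_1 - Δ_0) = -144
Natural end conditions: m_0 = m_2 = 0.
Solving the tridiagonal system: m_0 = 0, m_1 = -36, m_2 = 0.
On [1, 2], S(t) = 9 + 2·(t - 1) - 18·(t - 1)² + 6·(t - 1)³.
With (t - 1) = 3/4: S(7/4) = 93/32.

2.9063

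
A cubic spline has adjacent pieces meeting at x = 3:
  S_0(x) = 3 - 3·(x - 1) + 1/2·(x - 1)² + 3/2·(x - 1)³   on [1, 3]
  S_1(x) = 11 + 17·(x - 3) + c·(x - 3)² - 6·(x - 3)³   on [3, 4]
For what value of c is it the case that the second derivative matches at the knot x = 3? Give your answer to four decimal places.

9.5000

S_0''(x) = 1 + 9·(x - 1), so S_0''(3) = 19. On the right, S_1''(3) = 2c, so c = 19/2.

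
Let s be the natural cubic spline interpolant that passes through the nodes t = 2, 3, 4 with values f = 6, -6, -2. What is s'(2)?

-16

With m_i denoting the second derivative at x_i, h_i = 1, 1, and Δ_i = (y_(i+1) − y_i)/h_i = -12, 4:
  1·m_0 + 4·m_1 + 1·m_2 = 6(Δ_1 - Δ_0) = 96
Natural end conditions: m_0 = m_2 = 0.
Solving the tridiagonal system: m_0 = 0, m_1 = 24, m_2 = 0.
On [2, 3], s'(t) = b_0 + 2c_0·(t - 2) + 3d_0·(t - 2)² with b_0 = Δ_0 - h_0(2m_0 + m_1)/6 = -16, c_0 = m_0/2 = 0, d_0 = (m_1 - m_0)/(6h_0) = 4. So s'(2) = -16.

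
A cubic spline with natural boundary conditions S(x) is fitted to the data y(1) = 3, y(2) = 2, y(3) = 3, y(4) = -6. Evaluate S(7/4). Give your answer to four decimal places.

1.8563

With M_i denoting the second derivative at x_i, h_i = 1, 1, 1, and Δ_i = (y_(i+1) − y_i)/h_i = -1, 1, -9:
  1·M_0 + 4·M_1 + 1·M_2 = 6(Δ_1 - Δ_0) = 12
  1·M_1 + 4·M_2 + 1·M_3 = 6(Δ_2 - Δ_1) = -60
Natural end conditions: M_0 = M_3 = 0.
Solving: M_0 = 0, M_1 = 36/5, M_2 = -84/5, M_3 = 0.
On [1, 2], S(x) = 3 - 11/5·(x - 1) + 0·(x - 1)² + 6/5·(x - 1)³.
With (x - 1) = 3/4: S(7/4) = 297/160.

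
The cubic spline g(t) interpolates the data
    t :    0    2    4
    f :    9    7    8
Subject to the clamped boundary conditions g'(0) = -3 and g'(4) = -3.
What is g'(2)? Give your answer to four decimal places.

1.1250

Write M_i for g''(x_i). With h_i = 2, 2 and divided differences Δ_i = -1, 1/2, the continuity of g' gives the tridiagonal system
  2·M_0 + 8·M_1 + 2·M_2 = 6(Δ_1 - Δ_0) = 9
Clamped end conditions give two more equations: 2h_0·M_0 + h_0·M_1 = 6(Δ_0 - g'(0)) = 12 and h_1·M_1 + 2h_1·M_2 = 6(g'(4) - Δ_1) = -21.
Solving the tridiagonal system: M_0 = 15/8, M_1 = 9/4, M_2 = -51/8.
On [2, 4], g'(t) = b_1 + 2c_1·(t - 2) + 3d_1·(t - 2)² with b_1 = Δ_1 - h_1(2M_1 + M_2)/6 = 9/8, c_1 = M_1/2 = 9/8, d_1 = (M_2 - M_1)/(6h_1) = -23/32. So g'(2) = 9/8.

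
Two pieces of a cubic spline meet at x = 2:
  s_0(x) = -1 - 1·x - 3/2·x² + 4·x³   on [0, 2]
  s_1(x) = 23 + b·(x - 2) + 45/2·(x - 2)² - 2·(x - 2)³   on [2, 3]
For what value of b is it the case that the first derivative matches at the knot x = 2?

41

s_0'(x) = -1 - 3·x + 12·x², so s_0'(2) = 41. On the right, s_1'(2) = b, so b = 41.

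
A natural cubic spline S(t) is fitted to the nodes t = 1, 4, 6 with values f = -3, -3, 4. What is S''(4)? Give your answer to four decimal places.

Write M_i for S''(x_i). With h_i = 3, 2 and divided differences Δ_i = 0, 7/2, the continuity of S' gives the tridiagonal system
  3·M_0 + 10·M_1 + 2·M_2 = 6(Δ_1 - Δ_0) = 21
Natural end conditions: M_0 = M_2 = 0.
Hence M_0 = 0, M_1 = 21/10, M_2 = 0.

2.1000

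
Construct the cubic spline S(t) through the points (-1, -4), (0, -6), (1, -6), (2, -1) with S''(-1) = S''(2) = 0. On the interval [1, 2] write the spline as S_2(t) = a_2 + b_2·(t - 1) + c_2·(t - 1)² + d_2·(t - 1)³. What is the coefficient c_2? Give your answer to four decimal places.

With M_i denoting the second derivative at x_i, h_i = 1, 1, 1, and Δ_i = (y_(i+1) − y_i)/h_i = -2, 0, 5:
  1·M_0 + 4·M_1 + 1·M_2 = 6(Δ_1 - Δ_0) = 12
  1·M_1 + 4·M_2 + 1·M_3 = 6(Δ_2 - Δ_1) = 30
Natural end conditions: M_0 = M_3 = 0.
Hence M_0 = 0, M_1 = 6/5, M_2 = 36/5, M_3 = 0.
On [1, 2], with S_2(t) = a_2 + b_2·(t - 1) + c_2·(t - 1)² + d_2·(t - 1)³: c_2 = M_2/2 = 18/5, d_2 = (M_3 - M_2)/(6h_2) = -6/5, b_2 = Δ_2 - h_2(2M_2 + M_3)/6 = 13/5.

3.6000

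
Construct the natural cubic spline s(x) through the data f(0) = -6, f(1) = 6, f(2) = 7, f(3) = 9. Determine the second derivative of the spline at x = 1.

Write σ_i for s''(x_i). With h_i = 1, 1, 1 and divided differences Δ_i = 12, 1, 2, the continuity of s' gives the tridiagonal system
  1·σ_0 + 4·σ_1 + 1·σ_2 = 6(Δ_1 - Δ_0) = -66
  1·σ_1 + 4·σ_2 + 1·σ_3 = 6(Δ_2 - Δ_1) = 6
Natural end conditions: σ_0 = σ_3 = 0.
Solving: σ_0 = 0, σ_1 = -18, σ_2 = 6, σ_3 = 0.

-18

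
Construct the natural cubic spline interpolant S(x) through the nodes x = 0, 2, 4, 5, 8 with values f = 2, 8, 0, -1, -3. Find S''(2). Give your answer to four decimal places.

With M_i denoting the second derivative at x_i, h_i = 2, 2, 1, 3, and Δ_i = (y_(i+1) − y_i)/h_i = 3, -4, -1, -2/3:
  2·M_0 + 8·M_1 + 2·M_2 = 6(Δ_1 - Δ_0) = -42
  2·M_1 + 6·M_2 + 1·M_3 = 6(Δ_2 - Δ_1) = 18
  1·M_2 + 8·M_3 + 3·M_4 = 6(Δ_3 - Δ_2) = 2
Natural end conditions: M_0 = M_4 = 0.
Forward elimination and back-substitution give M_0 = 0, M_1 = -1129/172, M_2 = 226/43, M_3 = -35/86, M_4 = 0.

-6.5640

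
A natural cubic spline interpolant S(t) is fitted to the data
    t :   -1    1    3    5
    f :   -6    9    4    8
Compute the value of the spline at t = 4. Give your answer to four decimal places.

Let m_i = S''(x_i). Step sizes h_i = 2, 2, 2; slopes of the chords Δ_i = (y_(i+1) - y_i)/h_i = 15/2, -5/2, 2.
  2·m_0 + 8·m_1 + 2·m_2 = 6(Δ_1 - Δ_0) = -60
  2·m_1 + 8·m_2 + 2·m_3 = 6(Δ_2 - Δ_1) = 27
Natural end conditions: m_0 = m_3 = 0.
Solving the tridiagonal system: m_0 = 0, m_1 = -89/10, m_2 = 28/5, m_3 = 0.
On [3, 5], S(t) = 4 - 26/15·(t - 3) + 14/5·(t - 3)² - 7/15·(t - 3)³.
With (t - 3) = 1: S(4) = 23/5.

4.6000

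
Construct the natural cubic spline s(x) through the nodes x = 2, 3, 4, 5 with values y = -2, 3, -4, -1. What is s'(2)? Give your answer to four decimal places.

Let M_i = s''(x_i). Step sizes h_i = 1, 1, 1; slopes of the chords Δ_i = (y_(i+1) - y_i)/h_i = 5, -7, 3.
  1·M_0 + 4·M_1 + 1·M_2 = 6(Δ_1 - Δ_0) = -72
  1·M_1 + 4·M_2 + 1·M_3 = 6(Δ_2 - Δ_1) = 60
Natural end conditions: M_0 = M_3 = 0.
Solving the tridiagonal system: M_0 = 0, M_1 = -116/5, M_2 = 104/5, M_3 = 0.
On [2, 3], s'(x) = b_0 + 2c_0·(x - 2) + 3d_0·(x - 2)² with b_0 = Δ_0 - h_0(2M_0 + M_1)/6 = 133/15, c_0 = M_0/2 = 0, d_0 = (M_1 - M_0)/(6h_0) = -58/15. So s'(2) = 133/15.

8.8667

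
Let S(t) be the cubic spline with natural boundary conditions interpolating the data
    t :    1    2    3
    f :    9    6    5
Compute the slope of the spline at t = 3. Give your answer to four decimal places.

Put m_i = S'' at the i-th knot. Here h = (1, 1) and Δ = (-3, -1), so the interior equations h_(i-1)·m_(i-1) + 2(h_(i-1)+h_i)·m_i + h_i·m_(i+1) = 6(Δ_i − Δ_(i-1)) read
  1·m_0 + 4·m_1 + 1·m_2 = 6(Δ_1 - Δ_0) = 12
Natural end conditions: m_0 = m_2 = 0.
Solving: m_0 = 0, m_1 = 3, m_2 = 0.
On [2, 3], S'(t) = b_1 + 2c_1·(t - 2) + 3d_1·(t - 2)² with b_1 = Δ_1 - h_1(2m_1 + m_2)/6 = -2, c_1 = m_1/2 = 3/2, d_1 = (m_2 - m_1)/(6h_1) = -1/2. So S'(3) = -1/2.

-0.5000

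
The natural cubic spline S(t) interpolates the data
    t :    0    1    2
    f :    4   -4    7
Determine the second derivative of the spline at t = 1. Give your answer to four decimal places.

Let M_i = S''(x_i). Step sizes h_i = 1, 1; slopes of the chords Δ_i = (y_(i+1) - y_i)/h_i = -8, 11.
  1·M_0 + 4·M_1 + 1·M_2 = 6(Δ_1 - Δ_0) = 114
Natural end conditions: M_0 = M_2 = 0.
Solving: M_0 = 0, M_1 = 57/2, M_2 = 0.

28.5000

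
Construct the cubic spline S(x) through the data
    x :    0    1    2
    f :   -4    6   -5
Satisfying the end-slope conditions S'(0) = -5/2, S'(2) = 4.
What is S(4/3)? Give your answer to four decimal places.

With m_i denoting the second derivative at x_i, h_i = 1, 1, and Δ_i = (y_(i+1) − y_i)/h_i = 10, -11:
  1·m_0 + 4·m_1 + 1·m_2 = 6(Δ_1 - Δ_0) = -126
Clamped end conditions give two more equations: 2h_0·m_0 + h_0·m_1 = 6(Δ_0 - S'(0)) = 75 and h_1·m_1 + 2h_1·m_2 = 6(S'(2) - Δ_1) = 90.
Forward elimination and back-substitution give m_0 = 289/4, m_1 = -139/2, m_2 = 319/4.
On [1, 2], S(x) = 6 - 9/8·(x - 1) - 139/4·(x - 1)² + 199/8·(x - 1)³.
With (x - 1) = 1/3: S(4/3) = 145/54.

2.6852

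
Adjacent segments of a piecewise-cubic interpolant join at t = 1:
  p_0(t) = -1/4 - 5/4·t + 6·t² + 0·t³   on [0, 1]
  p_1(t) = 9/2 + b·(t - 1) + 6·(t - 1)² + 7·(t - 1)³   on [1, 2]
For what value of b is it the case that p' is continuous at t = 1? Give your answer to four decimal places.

p_0'(t) = -5/4 + 12·t + 0·t², so p_0'(1) = 43/4. On the right, p_1'(1) = b, so b = 43/4.

10.7500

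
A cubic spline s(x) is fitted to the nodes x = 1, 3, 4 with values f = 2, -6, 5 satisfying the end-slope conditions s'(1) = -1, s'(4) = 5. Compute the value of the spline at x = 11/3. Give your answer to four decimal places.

1.9630

With M_i denoting the second derivative at x_i, h_i = 2, 1, and Δ_i = (y_(i+1) − y_i)/h_i = -4, 11:
  2·M_0 + 6·M_1 + 1·M_2 = 6(Δ_1 - Δ_0) = 90
Clamped end conditions give two more equations: 2h_0·M_0 + h_0·M_1 = 6(Δ_0 - s'(1)) = -18 and h_1·M_1 + 2h_1·M_2 = 6(s'(4) - Δ_1) = -36.
Solving the tridiagonal system: M_0 = -35/2, M_1 = 26, M_2 = -31.
On [3, 4], s(x) = -6 + 15/2·(x - 3) + 13·(x - 3)² - 19/2·(x - 3)³.
With (x - 3) = 2/3: s(11/3) = 53/27.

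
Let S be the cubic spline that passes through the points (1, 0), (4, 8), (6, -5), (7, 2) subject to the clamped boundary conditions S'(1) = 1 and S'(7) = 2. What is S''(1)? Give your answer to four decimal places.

Write m_i for S''(x_i). With h_i = 3, 2, 1 and divided differences Δ_i = 8/3, -13/2, 7, the continuity of S' gives the tridiagonal system
  3·m_0 + 10·m_1 + 2·m_2 = 6(Δ_1 - Δ_0) = -55
  2·m_1 + 6·m_2 + 1·m_3 = 6(Δ_2 - Δ_1) = 81
Clamped end conditions give two more equations: 2h_0·m_0 + h_0·m_1 = 6(Δ_0 - S'(1)) = 10 and h_2·m_2 + 2h_2·m_3 = 6(S'(7) - Δ_2) = -30.
Solving the tridiagonal system: m_0 = 443/57, m_1 = -232/19, m_2 = 416/19, m_3 = -493/19.

7.7719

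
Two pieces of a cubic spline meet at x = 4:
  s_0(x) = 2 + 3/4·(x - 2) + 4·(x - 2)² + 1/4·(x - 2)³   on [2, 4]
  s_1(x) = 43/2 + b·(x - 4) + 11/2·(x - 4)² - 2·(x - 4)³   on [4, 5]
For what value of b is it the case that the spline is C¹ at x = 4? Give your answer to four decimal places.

19.7500

s_0'(x) = 3/4 + 8·(x - 2) + 3/4·(x - 2)², so s_0'(4) = 79/4. On the right, s_1'(4) = b, so b = 79/4.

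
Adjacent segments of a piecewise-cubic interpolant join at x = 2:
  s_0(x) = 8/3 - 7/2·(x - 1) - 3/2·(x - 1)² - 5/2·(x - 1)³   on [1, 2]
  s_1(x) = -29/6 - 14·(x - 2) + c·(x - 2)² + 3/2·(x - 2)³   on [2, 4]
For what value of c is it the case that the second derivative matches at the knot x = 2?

s_0''(x) = -3 - 15·(x - 1), so s_0''(2) = -18. On the right, s_1''(2) = 2c, so c = -9.

-9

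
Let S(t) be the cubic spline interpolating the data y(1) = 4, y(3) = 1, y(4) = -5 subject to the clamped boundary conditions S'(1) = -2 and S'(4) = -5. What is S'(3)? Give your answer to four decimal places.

-4.7500

With M_i denoting the second derivative at x_i, h_i = 2, 1, and Δ_i = (y_(i+1) − y_i)/h_i = -3/2, -6:
  2·M_0 + 6·M_1 + 1·M_2 = 6(Δ_1 - Δ_0) = -27
Clamped end conditions give two more equations: 2h_0·M_0 + h_0·M_1 = 6(Δ_0 - S'(1)) = 3 and h_1·M_1 + 2h_1·M_2 = 6(S'(4) - Δ_1) = 6.
Solving: M_0 = 17/4, M_1 = -7, M_2 = 13/2.
On [3, 4], S'(t) = b_1 + 2c_1·(t - 3) + 3d_1·(t - 3)² with b_1 = Δ_1 - h_1(2M_1 + M_2)/6 = -19/4, c_1 = M_1/2 = -7/2, d_1 = (M_2 - M_1)/(6h_1) = 9/4. So S'(3) = -19/4.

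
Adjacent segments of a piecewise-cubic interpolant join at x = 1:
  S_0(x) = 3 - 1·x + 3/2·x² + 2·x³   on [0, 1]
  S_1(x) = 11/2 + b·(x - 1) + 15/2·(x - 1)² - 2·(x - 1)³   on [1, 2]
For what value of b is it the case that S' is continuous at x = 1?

S_0'(x) = -1 + 3·x + 6·x², so S_0'(1) = 8. On the right, S_1'(1) = b, so b = 8.

8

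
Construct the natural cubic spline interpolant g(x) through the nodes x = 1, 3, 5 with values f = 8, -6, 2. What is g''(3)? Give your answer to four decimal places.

Let M_i = g''(x_i). Step sizes h_i = 2, 2; slopes of the chords Δ_i = (y_(i+1) - y_i)/h_i = -7, 4.
  2·M_0 + 8·M_1 + 2·M_2 = 6(Δ_1 - Δ_0) = 66
Natural end conditions: M_0 = M_2 = 0.
Solving: M_0 = 0, M_1 = 33/4, M_2 = 0.

8.2500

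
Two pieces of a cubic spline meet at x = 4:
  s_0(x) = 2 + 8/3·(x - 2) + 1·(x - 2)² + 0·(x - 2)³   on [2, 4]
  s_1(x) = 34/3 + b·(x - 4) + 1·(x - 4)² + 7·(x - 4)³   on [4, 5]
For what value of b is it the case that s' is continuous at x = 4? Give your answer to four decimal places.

s_0'(x) = 8/3 + 2·(x - 2) + 0·(x - 2)², so s_0'(4) = 20/3. On the right, s_1'(4) = b, so b = 20/3.

6.6667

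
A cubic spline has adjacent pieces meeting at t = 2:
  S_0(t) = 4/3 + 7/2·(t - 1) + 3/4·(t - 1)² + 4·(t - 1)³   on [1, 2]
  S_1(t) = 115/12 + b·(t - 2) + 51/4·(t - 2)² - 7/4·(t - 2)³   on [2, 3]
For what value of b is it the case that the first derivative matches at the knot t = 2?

S_0'(t) = 7/2 + 3/2·(t - 1) + 12·(t - 1)², so S_0'(2) = 17. On the right, S_1'(2) = b, so b = 17.

17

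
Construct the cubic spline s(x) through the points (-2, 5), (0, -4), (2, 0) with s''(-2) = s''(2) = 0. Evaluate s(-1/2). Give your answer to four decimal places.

With M_i denoting the second derivative at x_i, h_i = 2, 2, and Δ_i = (y_(i+1) − y_i)/h_i = -9/2, 2:
  2·M_0 + 8·M_1 + 2·M_2 = 6(Δ_1 - Δ_0) = 39
Natural end conditions: M_0 = M_2 = 0.
Solving: M_0 = 0, M_1 = 39/8, M_2 = 0.
On [-2, 0], s(x) = 5 - 49/8·(x + 2) + 0·(x + 2)² + 13/32·(x + 2)³.
With (x + 2) = 3/2: s(-1/2) = -721/256.

-2.8164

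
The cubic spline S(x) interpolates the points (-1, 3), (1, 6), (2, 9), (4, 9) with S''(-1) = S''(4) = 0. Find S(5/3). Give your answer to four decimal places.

With m_i denoting the second derivative at x_i, h_i = 2, 1, 2, and Δ_i = (y_(i+1) − y_i)/h_i = 3/2, 3, 0:
  2·m_0 + 6·m_1 + 1·m_2 = 6(Δ_1 - Δ_0) = 9
  1·m_1 + 6·m_2 + 2·m_3 = 6(Δ_2 - Δ_1) = -18
Natural end conditions: m_0 = m_3 = 0.
Solving the tridiagonal system: m_0 = 0, m_1 = 72/35, m_2 = -117/35, m_3 = 0.
On [1, 2], S(x) = 6 + 201/70·(x - 1) + 36/35·(x - 1)² - 9/10·(x - 1)³.
With (x - 1) = 2/3: S(5/3) = 851/105.

8.1048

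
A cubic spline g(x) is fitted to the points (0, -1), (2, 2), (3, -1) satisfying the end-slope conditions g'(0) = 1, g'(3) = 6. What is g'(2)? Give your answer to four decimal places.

-4.4167

Write m_i for g''(x_i). With h_i = 2, 1 and divided differences Δ_i = 3/2, -3, the continuity of g' gives the tridiagonal system
  2·m_0 + 6·m_1 + 1·m_2 = 6(Δ_1 - Δ_0) = -27
Clamped end conditions give two more equations: 2h_0·m_0 + h_0·m_1 = 6(Δ_0 - g'(0)) = 3 and h_1·m_1 + 2h_1·m_2 = 6(g'(3) - Δ_1) = 54.
Solving the tridiagonal system: m_0 = 83/12, m_1 = -37/3, m_2 = 199/6.
On [2, 3], g'(x) = b_1 + 2c_1·(x - 2) + 3d_1·(x - 2)² with b_1 = Δ_1 - h_1(2m_1 + m_2)/6 = -53/12, c_1 = m_1/2 = -37/6, d_1 = (m_2 - m_1)/(6h_1) = 91/12. So g'(2) = -53/12.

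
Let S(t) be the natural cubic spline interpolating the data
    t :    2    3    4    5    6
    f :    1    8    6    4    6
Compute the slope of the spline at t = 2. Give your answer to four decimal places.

Put M_i = S'' at the i-th knot. Here h = (1, 1, 1, 1) and Δ = (7, -2, -2, 2), so the interior equations h_(i-1)·M_(i-1) + 2(h_(i-1)+h_i)·M_i + h_i·M_(i+1) = 6(Δ_i − Δ_(i-1)) read
  1·M_0 + 4·M_1 + 1·M_2 = 6(Δ_1 - Δ_0) = -54
  1·M_1 + 4·M_2 + 1·M_3 = 6(Δ_2 - Δ_1) = 0
  1·M_2 + 4·M_3 + 1·M_4 = 6(Δ_3 - Δ_2) = 24
Natural end conditions: M_0 = M_4 = 0.
Hence M_0 = 0, M_1 = -393/28, M_2 = 15/7, M_3 = 153/28, M_4 = 0.
On [2, 3], S'(t) = b_0 + 2c_0·(t - 2) + 3d_0·(t - 2)² with b_0 = Δ_0 - h_0(2M_0 + M_1)/6 = 523/56, c_0 = M_0/2 = 0, d_0 = (M_1 - M_0)/(6h_0) = -131/56. So S'(2) = 523/56.

9.3393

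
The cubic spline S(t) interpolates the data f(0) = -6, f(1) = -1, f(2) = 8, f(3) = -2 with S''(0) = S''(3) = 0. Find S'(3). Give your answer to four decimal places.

-15.3333

Write M_i for S''(x_i). With h_i = 1, 1, 1 and divided differences Δ_i = 5, 9, -10, the continuity of S' gives the tridiagonal system
  1·M_0 + 4·M_1 + 1·M_2 = 6(Δ_1 - Δ_0) = 24
  1·M_1 + 4·M_2 + 1·M_3 = 6(Δ_2 - Δ_1) = -114
Natural end conditions: M_0 = M_3 = 0.
Forward elimination and back-substitution give M_0 = 0, M_1 = 14, M_2 = -32, M_3 = 0.
On [2, 3], S'(t) = b_2 + 2c_2·(t - 2) + 3d_2·(t - 2)² with b_2 = Δ_2 - h_2(2M_2 + M_3)/6 = 2/3, c_2 = M_2/2 = -16, d_2 = (M_3 - M_2)/(6h_2) = 16/3. So S'(3) = -46/3.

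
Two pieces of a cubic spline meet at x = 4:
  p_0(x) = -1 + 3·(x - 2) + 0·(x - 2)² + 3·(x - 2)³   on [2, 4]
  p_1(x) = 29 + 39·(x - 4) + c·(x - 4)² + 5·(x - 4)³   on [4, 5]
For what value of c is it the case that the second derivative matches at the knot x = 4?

18

p_0''(x) = 0 + 18·(x - 2), so p_0''(4) = 36. On the right, p_1''(4) = 2c, so c = 18.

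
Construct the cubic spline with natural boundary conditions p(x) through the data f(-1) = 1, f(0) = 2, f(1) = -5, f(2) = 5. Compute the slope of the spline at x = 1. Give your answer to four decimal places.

-0.1333

With m_i denoting the second derivative at x_i, h_i = 1, 1, 1, and Δ_i = (y_(i+1) − y_i)/h_i = 1, -7, 10:
  1·m_0 + 4·m_1 + 1·m_2 = 6(Δ_1 - Δ_0) = -48
  1·m_1 + 4·m_2 + 1·m_3 = 6(Δ_2 - Δ_1) = 102
Natural end conditions: m_0 = m_3 = 0.
Solving the tridiagonal system: m_0 = 0, m_1 = -98/5, m_2 = 152/5, m_3 = 0.
On [1, 2], p'(x) = b_2 + 2c_2·(x - 1) + 3d_2·(x - 1)² with b_2 = Δ_2 - h_2(2m_2 + m_3)/6 = -2/15, c_2 = m_2/2 = 76/5, d_2 = (m_3 - m_2)/(6h_2) = -76/15. So p'(1) = -2/15.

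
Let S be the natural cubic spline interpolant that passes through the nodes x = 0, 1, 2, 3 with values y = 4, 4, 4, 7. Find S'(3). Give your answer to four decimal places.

Let m_i = S''(x_i). Step sizes h_i = 1, 1, 1; slopes of the chords Δ_i = (y_(i+1) - y_i)/h_i = 0, 0, 3.
  1·m_0 + 4·m_1 + 1·m_2 = 6(Δ_1 - Δ_0) = 0
  1·m_1 + 4·m_2 + 1·m_3 = 6(Δ_2 - Δ_1) = 18
Natural end conditions: m_0 = m_3 = 0.
Solving: m_0 = 0, m_1 = -6/5, m_2 = 24/5, m_3 = 0.
On [2, 3], S'(x) = b_2 + 2c_2·(x - 2) + 3d_2·(x - 2)² with b_2 = Δ_2 - h_2(2m_2 + m_3)/6 = 7/5, c_2 = m_2/2 = 12/5, d_2 = (m_3 - m_2)/(6h_2) = -4/5. So S'(3) = 19/5.

3.8000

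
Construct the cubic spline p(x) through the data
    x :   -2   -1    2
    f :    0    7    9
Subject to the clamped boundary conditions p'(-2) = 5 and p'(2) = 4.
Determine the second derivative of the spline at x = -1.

With M_i denoting the second derivative at x_i, h_i = 1, 3, and Δ_i = (y_(i+1) − y_i)/h_i = 7, 2/3:
  1·M_0 + 8·M_1 + 3·M_2 = 6(Δ_1 - Δ_0) = -38
Clamped end conditions give two more equations: 2h_0·M_0 + h_0·M_1 = 6(Δ_0 - p'(-2)) = 12 and h_1·M_1 + 2h_1·M_2 = 6(p'(2) - Δ_1) = 20.
Solving the tridiagonal system: M_0 = 21/2, M_1 = -9, M_2 = 47/6.

-9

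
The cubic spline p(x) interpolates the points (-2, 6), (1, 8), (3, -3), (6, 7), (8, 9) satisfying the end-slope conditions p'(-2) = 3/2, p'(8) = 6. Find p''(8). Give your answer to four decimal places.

10.4943

Put m_i = p'' at the i-th knot. Here h = (3, 2, 3, 2) and Δ = (2/3, -11/2, 10/3, 1), so the interior equations h_(i-1)·m_(i-1) + 2(h_(i-1)+h_i)·m_i + h_i·m_(i+1) = 6(Δ_i − Δ_(i-1)) read
  3·m_0 + 10·m_1 + 2·m_2 = 6(Δ_1 - Δ_0) = -37
  2·m_1 + 10·m_2 + 3·m_3 = 6(Δ_2 - Δ_1) = 53
  3·m_2 + 10·m_3 + 2·m_4 = 6(Δ_3 - Δ_2) = -14
Clamped end conditions give two more equations: 2h_0·m_0 + h_0·m_1 = 6(Δ_0 - p'(-2)) = -5 and h_3·m_3 + 2h_3·m_4 = 6(p'(8) - Δ_3) = 30.
Hence m_0 = 63/29, m_1 = -523/87, m_2 = 722/87, m_3 = -521/87, m_4 = 913/87.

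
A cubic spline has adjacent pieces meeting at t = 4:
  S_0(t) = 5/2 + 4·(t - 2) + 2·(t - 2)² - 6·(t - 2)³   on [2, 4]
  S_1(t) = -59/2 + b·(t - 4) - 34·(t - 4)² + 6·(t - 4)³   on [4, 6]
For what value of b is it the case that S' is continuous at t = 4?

S_0'(t) = 4 + 4·(t - 2) - 18·(t - 2)², so S_0'(4) = -60. On the right, S_1'(4) = b, so b = -60.

-60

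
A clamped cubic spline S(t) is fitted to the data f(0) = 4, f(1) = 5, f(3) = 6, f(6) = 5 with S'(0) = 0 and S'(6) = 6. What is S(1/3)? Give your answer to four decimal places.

Write M_i for S''(x_i). With h_i = 1, 2, 3 and divided differences Δ_i = 1, 1/2, -1/3, the continuity of S' gives the tridiagonal system
  1·M_0 + 6·M_1 + 2·M_2 = 6(Δ_1 - Δ_0) = -3
  2·M_1 + 10·M_2 + 3·M_3 = 6(Δ_2 - Δ_1) = -5
Clamped end conditions give two more equations: 2h_0·M_0 + h_0·M_1 = 6(Δ_0 - S'(0)) = 6 and h_2·M_2 + 2h_2·M_3 = 6(S'(6) - Δ_2) = 38.
Solving: M_0 = 173/57, M_1 = -4/57, M_2 = -160/57, M_3 = 147/19.
On [0, 1], S(t) = 4 + 0·t + 173/114·t² - 59/114·t³.
With t = 1/3: S(1/3) = 6386/1539.

4.1494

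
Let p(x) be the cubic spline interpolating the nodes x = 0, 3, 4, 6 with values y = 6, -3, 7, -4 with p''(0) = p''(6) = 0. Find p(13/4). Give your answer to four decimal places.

Let m_i = p''(x_i). Step sizes h_i = 3, 1, 2; slopes of the chords Δ_i = (y_(i+1) - y_i)/h_i = -3, 10, -11/2.
  3·m_0 + 8·m_1 + 1·m_2 = 6(Δ_1 - Δ_0) = 78
  1·m_1 + 6·m_2 + 2·m_3 = 6(Δ_2 - Δ_1) = -93
Natural end conditions: m_0 = m_3 = 0.
Forward elimination and back-substitution give m_0 = 0, m_1 = 561/47, m_2 = -822/47, m_3 = 0.
On [3, 4], p(x) = -3 + 420/47·(x - 3) + 561/94·(x - 3)² - 461/94·(x - 3)³.
With (x - 3) = 1/4: p(13/4) = -2825/6016.

-0.4696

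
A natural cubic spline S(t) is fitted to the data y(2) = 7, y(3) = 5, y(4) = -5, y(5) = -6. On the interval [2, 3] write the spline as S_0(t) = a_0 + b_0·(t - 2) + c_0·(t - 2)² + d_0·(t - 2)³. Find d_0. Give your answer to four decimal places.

-2.7333

With m_i denoting the second derivative at x_i, h_i = 1, 1, 1, and Δ_i = (y_(i+1) − y_i)/h_i = -2, -10, -1:
  1·m_0 + 4·m_1 + 1·m_2 = 6(Δ_1 - Δ_0) = -48
  1·m_1 + 4·m_2 + 1·m_3 = 6(Δ_2 - Δ_1) = 54
Natural end conditions: m_0 = m_3 = 0.
Solving: m_0 = 0, m_1 = -82/5, m_2 = 88/5, m_3 = 0.
On [2, 3], with S_0(t) = a_0 + b_0·(t - 2) + c_0·(t - 2)² + d_0·(t - 2)³: c_0 = m_0/2 = 0, d_0 = (m_1 - m_0)/(6h_0) = -41/15, b_0 = Δ_0 - h_0(2m_0 + m_1)/6 = 11/15.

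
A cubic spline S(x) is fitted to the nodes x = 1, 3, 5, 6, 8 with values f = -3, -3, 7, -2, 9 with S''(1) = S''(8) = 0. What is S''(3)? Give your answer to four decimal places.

Write M_i for S''(x_i). With h_i = 2, 2, 1, 2 and divided differences Δ_i = 0, 5, -9, 11/2, the continuity of S' gives the tridiagonal system
  2·M_0 + 8·M_1 + 2·M_2 = 6(Δ_1 - Δ_0) = 30
  2·M_1 + 6·M_2 + 1·M_3 = 6(Δ_2 - Δ_1) = -84
  1·M_2 + 6·M_3 + 2·M_4 = 6(Δ_3 - Δ_2) = 87
Natural end conditions: M_0 = M_4 = 0.
Hence M_0 = 0, M_1 = 279/32, M_2 = -159/8, M_3 = 285/16, M_4 = 0.

8.7188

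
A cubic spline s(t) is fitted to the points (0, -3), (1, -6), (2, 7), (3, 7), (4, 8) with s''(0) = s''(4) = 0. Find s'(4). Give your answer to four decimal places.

Put M_i = s'' at the i-th knot. Here h = (1, 1, 1, 1) and Δ = (-3, 13, 0, 1), so the interior equations h_(i-1)·M_(i-1) + 2(h_(i-1)+h_i)·M_i + h_i·M_(i+1) = 6(Δ_i − Δ_(i-1)) read
  1·M_0 + 4·M_1 + 1·M_2 = 6(Δ_1 - Δ_0) = 96
  1·M_1 + 4·M_2 + 1·M_3 = 6(Δ_2 - Δ_1) = -78
  1·M_2 + 4·M_3 + 1·M_4 = 6(Δ_3 - Δ_2) = 6
Natural end conditions: M_0 = M_4 = 0.
Forward elimination and back-substitution give M_0 = 0, M_1 = 879/28, M_2 = -207/7, M_3 = 249/28, M_4 = 0.
On [3, 4], s'(t) = b_3 + 2c_3·(t - 3) + 3d_3·(t - 3)² with b_3 = Δ_3 - h_3(2M_3 + M_4)/6 = -55/28, c_3 = M_3/2 = 249/56, d_3 = (M_4 - M_3)/(6h_3) = -83/56. So s'(4) = 139/56.

2.4821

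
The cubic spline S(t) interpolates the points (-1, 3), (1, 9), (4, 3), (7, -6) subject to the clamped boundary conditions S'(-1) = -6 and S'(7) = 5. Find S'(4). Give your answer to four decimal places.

Put m_i = S'' at the i-th knot. Here h = (2, 3, 3) and Δ = (3, -2, -3), so the interior equations h_(i-1)·m_(i-1) + 2(h_(i-1)+h_i)·m_i + h_i·m_(i+1) = 6(Δ_i − Δ_(i-1)) read
  2·m_0 + 10·m_1 + 3·m_2 = 6(Δ_1 - Δ_0) = -30
  3·m_1 + 12·m_2 + 3·m_3 = 6(Δ_2 - Δ_1) = -6
Clamped end conditions give two more equations: 2h_0·m_0 + h_0·m_1 = 6(Δ_0 - S'(-1)) = 54 and h_2·m_2 + 2h_2·m_3 = 6(S'(7) - Δ_2) = 48.
Solving: m_0 = 313/19, m_1 = -113/19, m_2 = -22/19, m_3 = 163/19.
On [4, 7], S'(t) = b_2 + 2c_2·(t - 4) + 3d_2·(t - 4)² with b_2 = Δ_2 - h_2(2m_2 + m_3)/6 = -233/38, c_2 = m_2/2 = -11/19, d_2 = (m_3 - m_2)/(6h_2) = 185/342. So S'(4) = -233/38.

-6.1316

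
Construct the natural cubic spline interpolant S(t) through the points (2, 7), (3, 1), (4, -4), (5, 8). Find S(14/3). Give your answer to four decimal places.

2.6765

Write σ_i for S''(x_i). With h_i = 1, 1, 1 and divided differences Δ_i = -6, -5, 12, the continuity of S' gives the tridiagonal system
  1·σ_0 + 4·σ_1 + 1·σ_2 = 6(Δ_1 - Δ_0) = 6
  1·σ_1 + 4·σ_2 + 1·σ_3 = 6(Δ_2 - Δ_1) = 102
Natural end conditions: σ_0 = σ_3 = 0.
Hence σ_0 = 0, σ_1 = -26/5, σ_2 = 134/5, σ_3 = 0.
On [4, 5], S(t) = -4 + 46/15·(t - 4) + 67/5·(t - 4)² - 67/15·(t - 4)³.
With (t - 4) = 2/3: S(14/3) = 1084/405.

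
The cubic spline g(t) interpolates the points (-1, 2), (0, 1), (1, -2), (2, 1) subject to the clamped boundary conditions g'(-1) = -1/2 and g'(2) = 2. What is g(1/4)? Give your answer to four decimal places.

Let m_i = g''(x_i). Step sizes h_i = 1, 1, 1; slopes of the chords Δ_i = (y_(i+1) - y_i)/h_i = -1, -3, 3.
  1·m_0 + 4·m_1 + 1·m_2 = 6(Δ_1 - Δ_0) = -12
  1·m_1 + 4·m_2 + 1·m_3 = 6(Δ_2 - Δ_1) = 36
Clamped end conditions give two more equations: 2h_0·m_0 + h_0·m_1 = 6(Δ_0 - g'(-1)) = -3 and h_2·m_2 + 2h_2·m_3 = 6(g'(2) - Δ_2) = -6.
Solving the tridiagonal system: m_0 = 28/15, m_1 = -101/15, m_2 = 196/15, m_3 = -143/15.
On [0, 1], g(t) = 1 - 44/15·t - 101/30·t² + 33/10·t³.
With t = 1/4: g(1/4) = 69/640.

0.1078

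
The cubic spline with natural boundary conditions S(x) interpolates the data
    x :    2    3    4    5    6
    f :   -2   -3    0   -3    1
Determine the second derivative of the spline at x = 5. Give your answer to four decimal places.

14.2500

Let m_i = S''(x_i). Step sizes h_i = 1, 1, 1, 1; slopes of the chords Δ_i = (y_(i+1) - y_i)/h_i = -1, 3, -3, 4.
  1·m_0 + 4·m_1 + 1·m_2 = 6(Δ_1 - Δ_0) = 24
  1·m_1 + 4·m_2 + 1·m_3 = 6(Δ_2 - Δ_1) = -36
  1·m_2 + 4·m_3 + 1·m_4 = 6(Δ_3 - Δ_2) = 42
Natural end conditions: m_0 = m_4 = 0.
Hence m_0 = 0, m_1 = 39/4, m_2 = -15, m_3 = 57/4, m_4 = 0.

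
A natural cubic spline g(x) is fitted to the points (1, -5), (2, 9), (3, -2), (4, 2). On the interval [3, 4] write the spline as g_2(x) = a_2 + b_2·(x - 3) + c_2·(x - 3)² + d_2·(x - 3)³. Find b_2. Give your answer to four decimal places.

-7.3333

Put M_i = g'' at the i-th knot. Here h = (1, 1, 1) and Δ = (14, -11, 4), so the interior equations h_(i-1)·M_(i-1) + 2(h_(i-1)+h_i)·M_i + h_i·M_(i+1) = 6(Δ_i − Δ_(i-1)) read
  1·M_0 + 4·M_1 + 1·M_2 = 6(Δ_1 - Δ_0) = -150
  1·M_1 + 4·M_2 + 1·M_3 = 6(Δ_2 - Δ_1) = 90
Natural end conditions: M_0 = M_3 = 0.
Hence M_0 = 0, M_1 = -46, M_2 = 34, M_3 = 0.
On [3, 4], with g_2(x) = a_2 + b_2·(x - 3) + c_2·(x - 3)² + d_2·(x - 3)³: c_2 = M_2/2 = 17, d_2 = (M_3 - M_2)/(6h_2) = -17/3, b_2 = Δ_2 - h_2(2M_2 + M_3)/6 = -22/3.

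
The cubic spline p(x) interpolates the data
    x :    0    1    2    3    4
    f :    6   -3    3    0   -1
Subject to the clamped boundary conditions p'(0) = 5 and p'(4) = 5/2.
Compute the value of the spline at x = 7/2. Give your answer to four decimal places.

-1.4096

Put σ_i = p'' at the i-th knot. Here h = (1, 1, 1, 1) and Δ = (-9, 6, -3, -1), so the interior equations h_(i-1)·σ_(i-1) + 2(h_(i-1)+h_i)·σ_i + h_i·σ_(i+1) = 6(Δ_i − Δ_(i-1)) read
  1·σ_0 + 4·σ_1 + 1·σ_2 = 6(Δ_1 - Δ_0) = 90
  1·σ_1 + 4·σ_2 + 1·σ_3 = 6(Δ_2 - Δ_1) = -54
  1·σ_2 + 4·σ_3 + 1·σ_4 = 6(Δ_3 - Δ_2) = 12
Clamped end conditions give two more equations: 2h_0·σ_0 + h_0·σ_1 = 6(Δ_0 - p'(0)) = -84 and h_3·σ_3 + 2h_3·σ_4 = 6(p'(4) - Δ_3) = 21.
Hence σ_0 = -3623/56, σ_1 = 1271/28, σ_2 = -215/8, σ_3 = 227/28, σ_4 = 361/56.
On [3, 4], p(x) = 0 - 535/112·(x - 3) + 227/56·(x - 3)² - 31/112·(x - 3)³.
With (x - 3) = 1/2: p(7/2) = -1263/896.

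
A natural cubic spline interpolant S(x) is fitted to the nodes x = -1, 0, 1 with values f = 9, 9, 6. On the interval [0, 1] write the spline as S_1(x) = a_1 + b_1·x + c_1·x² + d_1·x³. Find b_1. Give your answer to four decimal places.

Write m_i for S''(x_i). With h_i = 1, 1 and divided differences Δ_i = 0, -3, the continuity of S' gives the tridiagonal system
  1·m_0 + 4·m_1 + 1·m_2 = 6(Δ_1 - Δ_0) = -18
Natural end conditions: m_0 = m_2 = 0.
Solving: m_0 = 0, m_1 = -9/2, m_2 = 0.
On [0, 1], with S_1(x) = a_1 + b_1·x + c_1·x² + d_1·x³: c_1 = m_1/2 = -9/4, d_1 = (m_2 - m_1)/(6h_1) = 3/4, b_1 = Δ_1 - h_1(2m_1 + m_2)/6 = -3/2.

-1.5000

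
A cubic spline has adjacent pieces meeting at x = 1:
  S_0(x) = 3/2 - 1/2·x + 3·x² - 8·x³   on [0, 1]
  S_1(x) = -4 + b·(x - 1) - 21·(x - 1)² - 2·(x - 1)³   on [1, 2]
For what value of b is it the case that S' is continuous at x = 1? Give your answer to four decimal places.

-18.5000

S_0'(x) = -1/2 + 6·x - 24·x², so S_0'(1) = -37/2. On the right, S_1'(1) = b, so b = -37/2.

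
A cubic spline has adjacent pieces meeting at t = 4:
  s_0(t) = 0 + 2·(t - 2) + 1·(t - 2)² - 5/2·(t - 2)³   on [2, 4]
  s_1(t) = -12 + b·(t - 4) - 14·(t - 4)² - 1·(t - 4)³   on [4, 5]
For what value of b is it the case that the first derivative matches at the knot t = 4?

s_0'(t) = 2 + 2·(t - 2) - 15/2·(t - 2)², so s_0'(4) = -24. On the right, s_1'(4) = b, so b = -24.

-24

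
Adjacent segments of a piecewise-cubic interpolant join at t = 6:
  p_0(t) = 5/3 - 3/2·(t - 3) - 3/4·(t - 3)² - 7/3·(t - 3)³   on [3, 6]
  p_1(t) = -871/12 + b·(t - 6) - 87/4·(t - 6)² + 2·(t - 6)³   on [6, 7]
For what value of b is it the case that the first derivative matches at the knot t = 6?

-69

p_0'(t) = -3/2 - 3/2·(t - 3) - 7·(t - 3)², so p_0'(6) = -69. On the right, p_1'(6) = b, so b = -69.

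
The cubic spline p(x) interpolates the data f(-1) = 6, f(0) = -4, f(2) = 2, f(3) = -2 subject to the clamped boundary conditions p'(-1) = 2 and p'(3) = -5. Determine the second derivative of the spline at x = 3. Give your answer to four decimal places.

Put M_i = p'' at the i-th knot. Here h = (1, 2, 1) and Δ = (-10, 3, -4), so the interior equations h_(i-1)·M_(i-1) + 2(h_(i-1)+h_i)·M_i + h_i·M_(i+1) = 6(Δ_i − Δ_(i-1)) read
  1·M_0 + 6·M_1 + 2·M_2 = 6(Δ_1 - Δ_0) = 78
  2·M_1 + 6·M_2 + 1·M_3 = 6(Δ_2 - Δ_1) = -42
Clamped end conditions give two more equations: 2h_0·M_0 + h_0·M_1 = 6(Δ_0 - p'(-1)) = -72 and h_2·M_2 + 2h_2·M_3 = 6(p'(3) - Δ_2) = -6.
Hence M_0 = -346/7, M_1 = 188/7, M_2 = -118/7, M_3 = 38/7.

5.4286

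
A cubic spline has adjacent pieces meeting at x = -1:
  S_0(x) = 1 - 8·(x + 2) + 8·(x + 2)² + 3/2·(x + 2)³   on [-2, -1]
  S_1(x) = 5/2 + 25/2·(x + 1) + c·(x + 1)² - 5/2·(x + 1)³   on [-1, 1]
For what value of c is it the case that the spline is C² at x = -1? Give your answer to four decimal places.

12.5000

S_0''(x) = 16 + 9·(x + 2), so S_0''(-1) = 25. On the right, S_1''(-1) = 2c, so c = 25/2.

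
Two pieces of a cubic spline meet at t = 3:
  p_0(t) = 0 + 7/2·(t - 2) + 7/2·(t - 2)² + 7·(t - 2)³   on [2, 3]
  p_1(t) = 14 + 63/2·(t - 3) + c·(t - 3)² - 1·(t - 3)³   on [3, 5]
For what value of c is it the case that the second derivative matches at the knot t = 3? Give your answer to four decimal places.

24.5000

p_0''(t) = 7 + 42·(t - 2), so p_0''(3) = 49. On the right, p_1''(3) = 2c, so c = 49/2.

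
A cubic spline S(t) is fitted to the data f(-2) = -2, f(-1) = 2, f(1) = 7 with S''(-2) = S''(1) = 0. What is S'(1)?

2

Let M_i = S''(x_i). Step sizes h_i = 1, 2; slopes of the chords Δ_i = (y_(i+1) - y_i)/h_i = 4, 5/2.
  1·M_0 + 6·M_1 + 2·M_2 = 6(Δ_1 - Δ_0) = -9
Natural end conditions: M_0 = M_2 = 0.
Solving the tridiagonal system: M_0 = 0, M_1 = -3/2, M_2 = 0.
On [-1, 1], S'(t) = b_1 + 2c_1·(t + 1) + 3d_1·(t + 1)² with b_1 = Δ_1 - h_1(2M_1 + M_2)/6 = 7/2, c_1 = M_1/2 = -3/4, d_1 = (M_2 - M_1)/(6h_1) = 1/8. So S'(1) = 2.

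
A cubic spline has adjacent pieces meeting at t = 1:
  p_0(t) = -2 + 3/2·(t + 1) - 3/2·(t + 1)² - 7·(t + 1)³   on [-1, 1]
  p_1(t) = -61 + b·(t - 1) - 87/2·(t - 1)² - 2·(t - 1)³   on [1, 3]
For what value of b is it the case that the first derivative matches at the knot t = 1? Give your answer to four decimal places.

-88.5000

p_0'(t) = 3/2 - 3·(t + 1) - 21·(t + 1)², so p_0'(1) = -177/2. On the right, p_1'(1) = b, so b = -177/2.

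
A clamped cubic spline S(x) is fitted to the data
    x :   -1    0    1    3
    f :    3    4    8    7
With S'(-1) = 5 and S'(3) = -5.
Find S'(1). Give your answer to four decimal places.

Write M_i for S''(x_i). With h_i = 1, 1, 2 and divided differences Δ_i = 1, 4, -1/2, the continuity of S' gives the tridiagonal system
  1·M_0 + 4·M_1 + 1·M_2 = 6(Δ_1 - Δ_0) = 18
  1·M_1 + 6·M_2 + 2·M_3 = 6(Δ_2 - Δ_1) = -27
Clamped end conditions give two more equations: 2h_0·M_0 + h_0·M_1 = 6(Δ_0 - S'(-1)) = -24 and h_2·M_2 + 2h_2·M_3 = 6(S'(3) - Δ_2) = -27.
Forward elimination and back-substitution give M_0 = -373/22, M_1 = 109/11, M_2 = -103/22, M_3 = -97/22.
On [1, 3], S'(x) = b_2 + 2c_2·(x - 1) + 3d_2·(x - 1)² with b_2 = Δ_2 - h_2(2M_2 + M_3)/6 = 45/11, c_2 = M_2/2 = -103/44, d_2 = (M_3 - M_2)/(6h_2) = 1/44. So S'(1) = 45/11.

4.0909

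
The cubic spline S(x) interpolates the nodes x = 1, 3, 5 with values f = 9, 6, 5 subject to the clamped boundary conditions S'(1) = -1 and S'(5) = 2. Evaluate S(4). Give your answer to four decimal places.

4.5625

With M_i denoting the second derivative at x_i, h_i = 2, 2, and Δ_i = (y_(i+1) − y_i)/h_i = -3/2, -1/2:
  2·M_0 + 8·M_1 + 2·M_2 = 6(Δ_1 - Δ_0) = 6
Clamped end conditions give two more equations: 2h_0·M_0 + h_0·M_1 = 6(Δ_0 - S'(1)) = -3 and h_1·M_1 + 2h_1·M_2 = 6(S'(5) - Δ_1) = 15.
Solving: M_0 = -3/4, M_1 = 0, M_2 = 15/4.
On [3, 5], S(x) = 6 - 7/4·(x - 3) + 0·(x - 3)² + 5/16·(x - 3)³.
With (x - 3) = 1: S(4) = 73/16.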